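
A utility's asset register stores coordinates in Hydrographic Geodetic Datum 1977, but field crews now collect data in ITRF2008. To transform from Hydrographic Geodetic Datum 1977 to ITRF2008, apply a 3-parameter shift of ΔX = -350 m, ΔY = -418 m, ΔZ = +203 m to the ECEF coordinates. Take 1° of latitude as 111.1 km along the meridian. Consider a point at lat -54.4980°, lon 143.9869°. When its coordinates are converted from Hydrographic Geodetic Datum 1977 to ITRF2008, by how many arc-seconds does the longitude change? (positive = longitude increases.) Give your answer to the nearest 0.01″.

sin φ = -0.814095, cos φ = 0.580731, sin λ = 0.587970, cos λ = -0.808883.
East component: ΔE = −sin λ·ΔX + cos λ·ΔY = −(0.587970)(-350) + (-0.808883)(-418) = 543.90 m.
1° of latitude spans 111100 m; at latitude φ, 1° of longitude spans that × cos φ = 64519.3 m, so Δλ = 543.90 / 64519.3 × 3600 = 30.348″.

Δλ = 30.35″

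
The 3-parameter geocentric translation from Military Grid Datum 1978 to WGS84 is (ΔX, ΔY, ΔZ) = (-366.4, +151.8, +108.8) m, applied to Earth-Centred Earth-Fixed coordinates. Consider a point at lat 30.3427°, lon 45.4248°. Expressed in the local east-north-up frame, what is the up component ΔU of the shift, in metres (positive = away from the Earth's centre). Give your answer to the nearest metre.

ΔU = -74 m

The local up (radial) axis is (cos φ cos λ, cos φ sin λ, sin φ), giving ΔU = -221.931 + 93.320 + 54.963 = -73.65 m.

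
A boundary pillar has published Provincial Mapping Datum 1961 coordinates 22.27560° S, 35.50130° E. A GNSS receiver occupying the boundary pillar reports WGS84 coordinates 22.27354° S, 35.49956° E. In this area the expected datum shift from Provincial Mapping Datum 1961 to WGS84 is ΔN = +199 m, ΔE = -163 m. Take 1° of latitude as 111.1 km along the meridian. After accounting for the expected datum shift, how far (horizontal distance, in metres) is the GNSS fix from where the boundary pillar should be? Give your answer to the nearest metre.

34 m

Observed coordinate differences: Δφ = +0.00206°, Δλ = -0.00174°.
Converting to metres (1° lat = 111100 m, cos φ = 0.925371): observed ΔN = 228.9 m, observed ΔE = -178.9 m.
Subtracting the expected shift leaves a residual of 228.9 − (199) = 29.9 m north and -178.9 − (-163) = -15.9 m east.
Residual distance = √(29.9² + (-15.9)²) = 33.8 m.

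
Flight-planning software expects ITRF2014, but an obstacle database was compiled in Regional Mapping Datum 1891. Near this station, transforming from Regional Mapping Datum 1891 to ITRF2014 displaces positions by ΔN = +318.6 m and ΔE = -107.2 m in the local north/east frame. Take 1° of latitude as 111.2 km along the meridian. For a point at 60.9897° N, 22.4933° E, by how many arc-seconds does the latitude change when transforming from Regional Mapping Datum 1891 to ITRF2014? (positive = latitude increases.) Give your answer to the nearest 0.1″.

1° of latitude = 111.2 km, so Δφ = 318.6 / 111200 = 0.0028651° = 10.314″.

Δφ = 10.3″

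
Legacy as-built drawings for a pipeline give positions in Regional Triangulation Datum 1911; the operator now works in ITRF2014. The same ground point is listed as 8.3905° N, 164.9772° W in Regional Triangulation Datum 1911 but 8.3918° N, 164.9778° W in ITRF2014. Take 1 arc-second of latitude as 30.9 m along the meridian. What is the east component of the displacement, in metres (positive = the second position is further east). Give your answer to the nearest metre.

ΔE = -66 m

Δφ = 8.3918° − 8.3905° = +0.0013°; Δλ = -164.9778° − -164.9772° = -0.0006°.
1° of latitude = 3600 × 30.90 = 111240 m.
ΔN = Δφ × 111240 = 144.6 m; ΔE = Δλ × 111240 × cos(8.3905°) = -0.0006 × 111240 × 0.989297 = -66.0 m.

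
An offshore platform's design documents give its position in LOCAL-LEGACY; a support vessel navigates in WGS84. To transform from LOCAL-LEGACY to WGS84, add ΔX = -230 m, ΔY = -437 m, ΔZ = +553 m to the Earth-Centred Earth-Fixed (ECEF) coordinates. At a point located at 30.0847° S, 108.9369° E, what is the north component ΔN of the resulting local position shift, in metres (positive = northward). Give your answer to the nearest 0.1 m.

ΔN = 308.7 m

At φ = -30.0847°, λ = 108.9369°: sin φ = -0.501280, cos φ = 0.865285, sin λ = 0.945877, cos λ = -0.324527.
ΔN = −sin φ cos λ·ΔX − sin φ sin λ·ΔY + cos φ·ΔZ = −(-0.501280)(-0.324527)(-230) − (-0.501280)(0.945877)(-437) + (0.865285)(553) = 308.72 m.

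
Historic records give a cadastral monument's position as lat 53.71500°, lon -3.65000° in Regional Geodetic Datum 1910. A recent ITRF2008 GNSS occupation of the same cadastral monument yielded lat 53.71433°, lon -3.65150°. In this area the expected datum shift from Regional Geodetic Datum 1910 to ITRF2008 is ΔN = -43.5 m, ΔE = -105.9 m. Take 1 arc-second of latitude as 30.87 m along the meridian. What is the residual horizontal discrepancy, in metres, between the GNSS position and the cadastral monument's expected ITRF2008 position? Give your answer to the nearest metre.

32 m

Observed coordinate differences: Δφ = -0.00067°, Δλ = -0.00150°.
Converting to metres (1° lat = 111132 m, cos φ = 0.591802): observed ΔN = -74.5 m, observed ΔE = -98.7 m.
Subtracting the expected shift leaves a residual of -74.5 − (-43.5) = -31.0 m north and -98.7 − (-105.9) = 7.2 m east.
Residual distance = √((-31.0)² + 7.2²) = 31.8 m.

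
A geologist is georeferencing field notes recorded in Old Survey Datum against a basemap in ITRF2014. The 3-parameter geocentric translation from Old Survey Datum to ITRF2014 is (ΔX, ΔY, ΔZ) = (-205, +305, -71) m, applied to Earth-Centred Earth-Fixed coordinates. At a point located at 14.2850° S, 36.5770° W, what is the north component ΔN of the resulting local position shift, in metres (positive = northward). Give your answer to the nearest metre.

ΔN = -154 m

The local north axis is (−sin φ cos λ, −sin φ sin λ, cos φ), giving ΔN = -40.621 − 44.846 − 68.805 = -154.27 m.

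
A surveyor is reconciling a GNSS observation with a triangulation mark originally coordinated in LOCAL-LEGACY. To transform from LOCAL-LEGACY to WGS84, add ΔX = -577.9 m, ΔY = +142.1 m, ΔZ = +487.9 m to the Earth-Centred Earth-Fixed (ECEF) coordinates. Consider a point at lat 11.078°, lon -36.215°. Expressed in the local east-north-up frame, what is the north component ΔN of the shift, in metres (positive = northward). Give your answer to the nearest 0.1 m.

ΔN = 584.5 m

At φ = 11.078°, λ = -36.215°: sin φ = 0.192145, cos φ = 0.981367, sin λ = -0.590817, cos λ = 0.806806.
ΔN = −sin φ cos λ·ΔX − sin φ sin λ·ΔY + cos φ·ΔZ = −(0.192145)(0.806806)(-577.9) − (0.192145)(-0.590817)(142.1) + (0.981367)(487.9) = 584.53 m.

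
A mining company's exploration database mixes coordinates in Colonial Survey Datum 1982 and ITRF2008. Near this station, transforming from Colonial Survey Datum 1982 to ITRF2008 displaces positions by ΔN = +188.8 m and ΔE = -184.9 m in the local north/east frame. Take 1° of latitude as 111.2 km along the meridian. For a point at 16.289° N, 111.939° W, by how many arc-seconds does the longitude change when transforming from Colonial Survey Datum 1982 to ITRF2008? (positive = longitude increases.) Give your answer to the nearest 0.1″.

Δλ = -6.2″

At latitude 16.289°, cos φ = 0.959859.
1° of longitude at this latitude = 111.2 × cos φ = 106.74 km, so Δλ = -184.9 / 106736.3 = -0.0017323° = -6.236″.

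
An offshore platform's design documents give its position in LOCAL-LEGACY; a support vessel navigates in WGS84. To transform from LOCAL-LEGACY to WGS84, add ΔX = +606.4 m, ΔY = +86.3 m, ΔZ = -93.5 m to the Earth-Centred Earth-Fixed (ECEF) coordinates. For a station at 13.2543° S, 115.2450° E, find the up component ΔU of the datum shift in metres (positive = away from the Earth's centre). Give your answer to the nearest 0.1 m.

At φ = -13.2543°, λ = 115.2450°: sin φ = -0.229273, cos φ = 0.973362, sin λ = 0.904492, cos λ = -0.426490.
ΔU = cos φ cos λ·ΔX + cos φ sin λ·ΔY + sin φ·ΔZ = (0.973362)(-0.426490)(606.4) + (0.973362)(0.904492)(86.3) + (-0.229273)(-93.5) = -154.32 m.

ΔU = -154.3 m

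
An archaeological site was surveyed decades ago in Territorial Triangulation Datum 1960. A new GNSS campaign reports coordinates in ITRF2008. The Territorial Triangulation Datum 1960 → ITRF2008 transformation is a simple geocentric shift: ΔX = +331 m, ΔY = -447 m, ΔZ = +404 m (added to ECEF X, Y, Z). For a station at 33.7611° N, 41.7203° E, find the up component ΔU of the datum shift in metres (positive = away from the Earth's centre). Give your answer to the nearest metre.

ΔU = 183 m

The local up (radial) axis is (cos φ cos λ, cos φ sin λ, sin φ), giving ΔU = 205.396 − 247.310 + 224.515 = 182.60 m.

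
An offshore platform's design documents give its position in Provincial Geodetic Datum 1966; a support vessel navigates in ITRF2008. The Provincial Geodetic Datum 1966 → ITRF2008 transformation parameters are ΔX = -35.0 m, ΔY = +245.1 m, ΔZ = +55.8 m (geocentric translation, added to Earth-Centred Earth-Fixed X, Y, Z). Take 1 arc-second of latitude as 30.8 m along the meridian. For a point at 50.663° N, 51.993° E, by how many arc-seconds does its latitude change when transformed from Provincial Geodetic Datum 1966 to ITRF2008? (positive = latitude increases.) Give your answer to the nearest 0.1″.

Δφ = -3.2″

sin φ = 0.773431, cos φ = 0.633880, sin λ = 0.787936, cos λ = 0.615758.
North component: ΔN = −sin φ cos λ·ΔX − sin φ sin λ·ΔY + cos φ·ΔZ = −(0.773431)(0.615758)(-35.0) − (0.773431)(0.787936)(245.1) + (0.633880)(55.8) = -97.33 m.
1° of latitude spans 3600 × 30.80 = 110880 m, so Δφ = -97.33 / 110880 × 3600 = -3.160″.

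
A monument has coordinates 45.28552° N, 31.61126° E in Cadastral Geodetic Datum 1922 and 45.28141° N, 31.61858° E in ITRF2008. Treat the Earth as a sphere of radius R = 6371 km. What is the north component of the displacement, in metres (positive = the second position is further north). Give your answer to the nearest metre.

ΔN = -457 m

Δφ = 45.28141° − 45.28552° = -0.00411°; Δλ = 31.61858° − 31.61126° = +0.00732°.
1° along a meridian = πR/180 = 111195 m.
ΔN = Δφ × 111195 = -457.0 m; ΔE = Δλ × 111195 × cos(45.28552°) = +0.00732 × 111195 × 0.703574 = 572.7 m.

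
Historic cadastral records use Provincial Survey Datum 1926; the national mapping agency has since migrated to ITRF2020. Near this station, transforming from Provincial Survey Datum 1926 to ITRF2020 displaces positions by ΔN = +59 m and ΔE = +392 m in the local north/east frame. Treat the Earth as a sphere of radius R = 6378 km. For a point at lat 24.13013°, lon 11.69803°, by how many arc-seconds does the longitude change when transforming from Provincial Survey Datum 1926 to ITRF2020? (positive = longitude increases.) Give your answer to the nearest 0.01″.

At latitude 24.13013°, cos φ = 0.912619.
One radian of longitude at latitude φ spans R cos φ, so Δλ = ΔE / (R cos φ) = 392.0 / (6378000 × 0.912619) = 6.7346e-05 rad = 13.891″.

Δλ = 13.89″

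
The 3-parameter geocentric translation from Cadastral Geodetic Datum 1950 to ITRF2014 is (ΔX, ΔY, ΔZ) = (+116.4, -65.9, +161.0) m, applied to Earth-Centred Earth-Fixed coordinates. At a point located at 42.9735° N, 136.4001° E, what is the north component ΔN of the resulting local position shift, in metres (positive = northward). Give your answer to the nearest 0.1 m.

ΔN = 206.2 m

The local north axis is (−sin φ cos λ, −sin φ sin λ, cos φ), giving ΔN = 57.460 + 30.979 + 117.799 = 206.24 m.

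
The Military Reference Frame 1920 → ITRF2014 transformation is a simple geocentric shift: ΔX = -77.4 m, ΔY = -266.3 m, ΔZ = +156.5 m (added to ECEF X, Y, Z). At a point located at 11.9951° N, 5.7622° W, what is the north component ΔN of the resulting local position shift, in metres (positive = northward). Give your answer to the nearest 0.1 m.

At φ = 11.9951°, λ = -5.7622°: sin φ = 0.207828, cos φ = 0.978165, sin λ = -0.100400, cos λ = 0.994947.
ΔN = −sin φ cos λ·ΔX − sin φ sin λ·ΔY + cos φ·ΔZ = −(0.207828)(0.994947)(-77.4) − (0.207828)(-0.100400)(-266.3) + (0.978165)(156.5) = 163.53 m.

ΔN = 163.5 m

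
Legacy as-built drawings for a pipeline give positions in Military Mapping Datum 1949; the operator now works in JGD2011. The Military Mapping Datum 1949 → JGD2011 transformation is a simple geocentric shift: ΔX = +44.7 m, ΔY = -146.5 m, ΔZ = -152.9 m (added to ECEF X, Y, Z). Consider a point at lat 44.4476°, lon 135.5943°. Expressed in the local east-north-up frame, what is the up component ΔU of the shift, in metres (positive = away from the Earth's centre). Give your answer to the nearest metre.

ΔU = -203 m

The local up (radial) axis is (cos φ cos λ, cos φ sin λ, sin φ), giving ΔU = -22.797 − 73.182 − 107.069 = -203.05 m.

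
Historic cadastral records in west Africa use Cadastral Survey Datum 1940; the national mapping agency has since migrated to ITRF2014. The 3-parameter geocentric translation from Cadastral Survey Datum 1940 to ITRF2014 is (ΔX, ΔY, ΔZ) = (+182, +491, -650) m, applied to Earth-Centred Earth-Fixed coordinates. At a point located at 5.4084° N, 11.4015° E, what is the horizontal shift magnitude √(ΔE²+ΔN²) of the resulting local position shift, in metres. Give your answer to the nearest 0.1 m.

At φ = 5.4084°, λ = 11.4015°: sin φ = 0.094254, cos φ = 0.995548, sin λ = 0.197683, cos λ = 0.980266.
ΔE = −sin λ·ΔX + cos λ·ΔY = −(0.197683)·(182) + (0.980266)·(491) = 445.33 m.
ΔN = −sin φ cos λ·ΔX − sin φ sin λ·ΔY + cos φ·ΔZ = −(0.094254)(0.980266)(182) − (0.094254)(0.197683)(491) + (0.995548)(-650) = -673.07 m.
Horizontal magnitude = √(ΔE² + ΔN²) = √(445.33² + (-673.07)²) = 807.06 m.

807.1 m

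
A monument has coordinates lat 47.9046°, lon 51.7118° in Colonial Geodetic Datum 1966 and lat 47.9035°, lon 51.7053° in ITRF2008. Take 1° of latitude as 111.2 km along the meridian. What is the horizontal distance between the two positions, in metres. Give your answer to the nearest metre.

Δφ = 47.9035° − 47.9046° = -0.0011°; Δλ = 51.7053° − 51.7118° = -0.0065°.
ΔN = Δφ × 111200 = -122.3 m; ΔE = Δλ × 111200 × cos(47.9046°) = -0.0065 × 111200 × 0.670367 = -484.5 m.
Distance = √(ΔE² + ΔN²) = √((-484.5)² + (-122.3)²) = 499.7 m.

500 m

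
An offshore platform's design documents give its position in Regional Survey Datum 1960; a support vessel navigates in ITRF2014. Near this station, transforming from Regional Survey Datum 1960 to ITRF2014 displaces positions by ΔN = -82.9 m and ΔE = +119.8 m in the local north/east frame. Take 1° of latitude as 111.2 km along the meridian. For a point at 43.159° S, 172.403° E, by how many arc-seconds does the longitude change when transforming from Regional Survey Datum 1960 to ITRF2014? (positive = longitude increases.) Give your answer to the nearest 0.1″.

At latitude -43.159°, cos φ = 0.729458.
1° of longitude at this latitude = 111.2 × cos φ = 81.12 km, so Δλ = 119.8 / 81115.8 = 0.0014769° = 5.317″.

Δλ = 5.3″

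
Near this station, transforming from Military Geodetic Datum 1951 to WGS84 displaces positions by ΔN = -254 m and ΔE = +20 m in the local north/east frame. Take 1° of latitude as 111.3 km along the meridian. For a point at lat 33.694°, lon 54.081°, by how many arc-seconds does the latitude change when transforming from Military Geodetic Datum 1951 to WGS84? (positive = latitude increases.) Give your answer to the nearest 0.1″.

1° of latitude = 111.3 km, so Δφ = -254.0 / 111300 = -0.0022821° = -8.216″.

Δφ = -8.2″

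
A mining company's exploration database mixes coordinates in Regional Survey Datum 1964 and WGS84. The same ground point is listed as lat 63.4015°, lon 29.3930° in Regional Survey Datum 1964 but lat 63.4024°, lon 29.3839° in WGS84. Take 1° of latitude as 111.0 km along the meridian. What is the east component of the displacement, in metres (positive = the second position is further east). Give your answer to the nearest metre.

ΔE = -452 m

Δφ = 63.4024° − 63.4015° = +0.0009°; Δλ = 29.3839° − 29.3930° = -0.0091°.
ΔN = Δφ × 111000 = 99.9 m; ΔE = Δλ × 111000 × cos(63.4015°) = -0.0091 × 111000 × 0.447736 = -452.3 m.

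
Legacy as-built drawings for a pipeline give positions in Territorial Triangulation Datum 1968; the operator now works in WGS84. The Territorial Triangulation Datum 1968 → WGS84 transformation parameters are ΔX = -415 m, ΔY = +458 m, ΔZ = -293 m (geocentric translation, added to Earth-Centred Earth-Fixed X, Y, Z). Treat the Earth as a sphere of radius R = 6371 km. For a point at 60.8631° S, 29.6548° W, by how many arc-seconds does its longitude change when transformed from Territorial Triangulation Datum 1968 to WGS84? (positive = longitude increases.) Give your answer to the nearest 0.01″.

sin φ = -0.873459, cos φ = 0.486898, sin λ = -0.494773, cos λ = 0.869022.
East component: ΔE = −sin λ·ΔX + cos λ·ΔY = −(-0.494773)(-415) + (0.869022)(458) = 192.68 m.
1° of latitude spans πR/180 = 111195 m; at latitude φ, 1° of longitude spans that × cos φ = 54140.6 m, so Δλ = 192.68 / 54140.6 × 3600 = 12.812″.

Δλ = 12.81″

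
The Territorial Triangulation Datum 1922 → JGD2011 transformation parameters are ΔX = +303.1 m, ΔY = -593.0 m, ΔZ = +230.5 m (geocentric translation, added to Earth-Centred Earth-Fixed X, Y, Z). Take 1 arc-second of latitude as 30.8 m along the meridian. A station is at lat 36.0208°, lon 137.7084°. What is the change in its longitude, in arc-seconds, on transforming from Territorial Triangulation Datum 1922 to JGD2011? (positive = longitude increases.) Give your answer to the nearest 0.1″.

sin φ = 0.588079, cos φ = 0.808804, sin λ = 0.672904, cos λ = -0.739730.
East component: ΔE = −sin λ·ΔX + cos λ·ΔY = −(0.672904)(303.1) + (-0.739730)(-593.0) = 234.70 m.
1° of latitude spans 3600 × 30.80 = 110880 m; at latitude φ, 1° of longitude spans that × cos φ = 89680.1 m, so Δλ = 234.70 / 89680.1 × 3600 = 9.422″.

Δλ = 9.4″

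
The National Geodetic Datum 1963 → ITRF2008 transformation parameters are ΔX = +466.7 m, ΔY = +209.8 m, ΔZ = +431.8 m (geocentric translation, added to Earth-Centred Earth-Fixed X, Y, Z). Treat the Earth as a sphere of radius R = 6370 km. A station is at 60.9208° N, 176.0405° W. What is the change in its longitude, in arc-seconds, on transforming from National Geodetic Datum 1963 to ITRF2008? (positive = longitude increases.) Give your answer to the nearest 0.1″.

sin φ = 0.873949, cos φ = 0.486018, sin λ = -0.069051, cos λ = -0.997613.
East component: ΔE = −sin λ·ΔX + cos λ·ΔY = −(-0.069051)(466.7) + (-0.997613)(209.8) = -177.07 m.
1° of latitude spans πR/180 = 111177 m; at latitude φ, 1° of longitude spans that × cos φ = 54034.3 m, so Δλ = -177.07 / 54034.3 × 3600 = -11.797″.

Δλ = -11.8″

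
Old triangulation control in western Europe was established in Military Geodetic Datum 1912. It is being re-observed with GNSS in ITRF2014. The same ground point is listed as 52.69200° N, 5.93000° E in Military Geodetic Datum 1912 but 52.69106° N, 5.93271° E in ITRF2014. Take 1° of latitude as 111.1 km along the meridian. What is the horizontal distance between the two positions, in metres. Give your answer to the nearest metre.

Δφ = 52.69106° − 52.69200° = -0.00094°; Δλ = 5.93271° − 5.93000° = +0.00271°.
ΔN = Δφ × 111100 = -104.4 m; ΔE = Δλ × 111100 × cos(52.69200°) = +0.00271 × 111100 × 0.606099 = 182.5 m.
Distance = √(ΔE² + ΔN²) = √(182.5² + (-104.4)²) = 210.3 m.

210 m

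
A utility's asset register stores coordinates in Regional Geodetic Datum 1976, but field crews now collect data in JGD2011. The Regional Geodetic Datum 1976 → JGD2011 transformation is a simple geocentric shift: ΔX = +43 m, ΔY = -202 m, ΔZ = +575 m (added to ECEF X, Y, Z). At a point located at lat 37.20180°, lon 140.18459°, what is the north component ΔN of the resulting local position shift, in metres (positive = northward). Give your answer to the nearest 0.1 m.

ΔN = 556.2 m

The local north axis is (−sin φ cos λ, −sin φ sin λ, cos φ), giving ΔN = 19.970 + 78.204 + 457.994 = 556.17 m.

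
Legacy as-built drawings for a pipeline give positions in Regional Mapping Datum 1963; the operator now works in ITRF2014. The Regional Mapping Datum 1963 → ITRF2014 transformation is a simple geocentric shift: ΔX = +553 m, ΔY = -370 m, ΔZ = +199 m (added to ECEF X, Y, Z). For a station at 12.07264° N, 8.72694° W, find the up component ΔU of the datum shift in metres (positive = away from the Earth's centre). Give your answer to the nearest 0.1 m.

ΔU = 631.0 m

At φ = 12.07264°, λ = -8.72694°: sin φ = 0.209152, cos φ = 0.977883, sin λ = -0.151726, cos λ = 0.988423.
ΔU = cos φ cos λ·ΔX + cos φ sin λ·ΔY + sin φ·ΔZ = (0.977883)(0.988423)(553) + (0.977883)(-0.151726)(-370) + (0.209152)(199) = 631.03 m.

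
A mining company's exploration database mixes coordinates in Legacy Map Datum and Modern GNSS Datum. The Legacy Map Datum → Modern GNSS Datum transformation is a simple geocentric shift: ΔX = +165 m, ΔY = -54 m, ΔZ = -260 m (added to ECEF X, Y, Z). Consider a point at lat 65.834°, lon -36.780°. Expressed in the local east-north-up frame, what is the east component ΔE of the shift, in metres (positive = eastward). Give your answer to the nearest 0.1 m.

ΔE = 55.5 m

At φ = 65.834°, λ = -36.780°: sin φ = 0.912363, cos φ = 0.409382, sin λ = -0.598744, cos λ = 0.800940.
ΔE = −sin λ·ΔX + cos λ·ΔY = −(-0.598744)·(165) + (0.800940)·(-54) = 55.54 m.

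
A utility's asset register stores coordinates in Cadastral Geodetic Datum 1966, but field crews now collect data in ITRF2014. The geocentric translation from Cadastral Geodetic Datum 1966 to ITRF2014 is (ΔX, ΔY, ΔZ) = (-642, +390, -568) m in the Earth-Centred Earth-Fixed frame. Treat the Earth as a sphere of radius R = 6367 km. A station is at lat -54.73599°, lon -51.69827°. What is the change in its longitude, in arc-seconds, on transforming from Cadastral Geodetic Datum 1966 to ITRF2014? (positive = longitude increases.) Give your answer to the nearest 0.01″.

sin φ = -0.816500, cos φ = 0.577345, sin λ = -0.784758, cos λ = 0.619803.
East component: ΔE = −sin λ·ΔX + cos λ·ΔY = −(-0.784758)(-642) + (0.619803)(390) = -262.09 m.
1° of latitude spans πR/180 = 111125 m; at latitude φ, 1° of longitude spans that × cos φ = 64157.5 m, so Δλ = -262.09 / 64157.5 × 3600 = -14.706″.

Δλ = -14.71″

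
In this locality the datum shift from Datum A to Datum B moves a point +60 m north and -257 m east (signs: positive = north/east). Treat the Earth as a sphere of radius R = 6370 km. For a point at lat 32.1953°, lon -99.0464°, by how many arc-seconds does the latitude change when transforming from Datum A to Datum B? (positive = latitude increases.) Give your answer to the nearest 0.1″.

On a sphere of radius R, 1 rad of latitude = R, so Δφ = ΔN / R = 60.0 / 6370000 = 9.4192e-06 rad = 1.943″.

Δφ = 1.9″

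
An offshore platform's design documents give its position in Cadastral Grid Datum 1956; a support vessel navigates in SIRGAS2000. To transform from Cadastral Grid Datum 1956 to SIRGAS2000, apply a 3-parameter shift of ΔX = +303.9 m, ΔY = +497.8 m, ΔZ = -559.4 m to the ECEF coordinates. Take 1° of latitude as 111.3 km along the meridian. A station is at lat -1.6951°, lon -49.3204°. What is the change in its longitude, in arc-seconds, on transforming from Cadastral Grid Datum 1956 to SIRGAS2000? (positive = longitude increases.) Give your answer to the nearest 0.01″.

Δλ = 17.96″

sin φ = -0.029581, cos φ = 0.999562, sin λ = -0.758366, cos λ = 0.651828.
East component: ΔE = −sin λ·ΔX + cos λ·ΔY = −(-0.758366)(303.9) + (0.651828)(497.8) = 554.95 m.
1° of latitude spans 111300 m; at latitude φ, 1° of longitude spans that × cos φ = 111251.3 m, so Δλ = 554.95 / 111251.3 × 3600 = 17.958″.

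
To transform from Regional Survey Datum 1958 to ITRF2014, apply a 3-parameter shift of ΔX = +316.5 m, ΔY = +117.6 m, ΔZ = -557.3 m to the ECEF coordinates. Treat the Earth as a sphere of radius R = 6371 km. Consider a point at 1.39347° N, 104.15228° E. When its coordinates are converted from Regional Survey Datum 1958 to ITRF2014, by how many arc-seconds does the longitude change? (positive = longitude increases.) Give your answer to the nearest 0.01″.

sin φ = 0.024318, cos φ = 0.999704, sin λ = 0.969649, cos λ = -0.244500.
East component: ΔE = −sin λ·ΔX + cos λ·ΔY = −(0.969649)(316.5) + (-0.244500)(117.6) = -335.65 m.
1° of latitude spans πR/180 = 111195 m; at latitude φ, 1° of longitude spans that × cos φ = 111162.0 m, so Δλ = -335.65 / 111162.0 × 3600 = -10.870″.

Δλ = -10.87″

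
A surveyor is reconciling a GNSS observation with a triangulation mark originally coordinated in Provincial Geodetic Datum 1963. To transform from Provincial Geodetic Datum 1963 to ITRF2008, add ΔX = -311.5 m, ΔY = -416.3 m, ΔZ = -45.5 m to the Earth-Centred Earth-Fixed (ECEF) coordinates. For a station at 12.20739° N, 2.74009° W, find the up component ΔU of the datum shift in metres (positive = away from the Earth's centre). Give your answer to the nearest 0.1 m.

The local up (radial) axis is (cos φ cos λ, cos φ sin λ, sin φ), giving ΔU = -304.108 + 19.451 − 9.621 = -294.28 m.

ΔU = -294.3 m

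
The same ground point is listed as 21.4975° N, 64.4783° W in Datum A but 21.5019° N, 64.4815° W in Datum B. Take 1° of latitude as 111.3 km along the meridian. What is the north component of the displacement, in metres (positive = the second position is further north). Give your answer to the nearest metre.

Δφ = 21.5019° − 21.4975° = +0.0044°; Δλ = -64.4815° − -64.4783° = -0.0032°.
ΔN = Δφ × 111300 = 489.7 m; ΔE = Δλ × 111300 × cos(21.4975°) = -0.0032 × 111300 × 0.930434 = -331.4 m.

ΔN = 490 m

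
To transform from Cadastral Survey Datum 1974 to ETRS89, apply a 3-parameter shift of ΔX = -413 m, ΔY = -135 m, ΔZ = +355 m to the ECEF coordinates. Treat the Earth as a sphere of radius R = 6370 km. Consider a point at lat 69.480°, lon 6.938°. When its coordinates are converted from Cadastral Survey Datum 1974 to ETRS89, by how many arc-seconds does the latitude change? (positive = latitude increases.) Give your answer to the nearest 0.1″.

Δφ = 17.0″

sin φ = 0.936550, cos φ = 0.350534, sin λ = 0.120795, cos λ = 0.992677.
North component: ΔN = −sin φ cos λ·ΔX − sin φ sin λ·ΔY + cos φ·ΔZ = −(0.936550)(0.992677)(-413) − (0.936550)(0.120795)(-135) + (0.350534)(355) = 523.68 m.
1° of latitude spans πR/180 = 111177 m, so Δφ = 523.68 / 111177 × 3600 = 16.957″.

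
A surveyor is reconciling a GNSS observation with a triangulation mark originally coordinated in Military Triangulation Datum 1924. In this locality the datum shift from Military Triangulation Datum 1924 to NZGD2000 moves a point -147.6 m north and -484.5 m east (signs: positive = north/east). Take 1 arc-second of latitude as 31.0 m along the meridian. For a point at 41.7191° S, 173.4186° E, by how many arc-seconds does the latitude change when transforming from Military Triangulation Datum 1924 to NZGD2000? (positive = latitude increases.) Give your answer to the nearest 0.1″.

Δφ = -4.8″

1″ of latitude = 31.00 m, so Δφ = -147.6 / 31.00 = -4.761″.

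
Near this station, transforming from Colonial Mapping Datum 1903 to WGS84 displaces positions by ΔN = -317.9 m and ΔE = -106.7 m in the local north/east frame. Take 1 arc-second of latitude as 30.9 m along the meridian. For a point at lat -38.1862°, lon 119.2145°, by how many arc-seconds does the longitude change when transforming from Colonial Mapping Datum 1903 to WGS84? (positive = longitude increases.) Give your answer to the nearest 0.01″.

Δλ = -4.39″

At latitude -38.1862°, cos φ = 0.786006.
1″ of longitude at this latitude = 30.90 × cos φ = 24.2876 m, so Δλ = -106.7 / 24.2876 = -4.393″.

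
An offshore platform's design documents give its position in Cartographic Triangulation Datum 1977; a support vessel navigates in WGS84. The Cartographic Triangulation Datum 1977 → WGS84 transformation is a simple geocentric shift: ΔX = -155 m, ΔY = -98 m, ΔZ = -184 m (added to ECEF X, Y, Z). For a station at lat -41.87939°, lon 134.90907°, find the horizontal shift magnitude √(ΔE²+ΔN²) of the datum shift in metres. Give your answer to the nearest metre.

At φ = -41.87939°, λ = 134.90907°: sin φ = -0.667565, cos φ = 0.744552, sin λ = 0.708228, cos λ = -0.705984.
ΔE = −sin λ·ΔX + cos λ·ΔY = −(0.708228)·(-155) + (-0.705984)·(-98) = 178.96 m.
ΔN = −sin φ cos λ·ΔX − sin φ sin λ·ΔY + cos φ·ΔZ = −(-0.667565)(-0.705984)(-155) − (-0.667565)(0.708228)(-98) + (0.744552)(-184) = -110.28 m.
Horizontal magnitude = √(ΔE² + ΔN²) = √(178.96² + (-110.28)²) = 210.21 m.

210 m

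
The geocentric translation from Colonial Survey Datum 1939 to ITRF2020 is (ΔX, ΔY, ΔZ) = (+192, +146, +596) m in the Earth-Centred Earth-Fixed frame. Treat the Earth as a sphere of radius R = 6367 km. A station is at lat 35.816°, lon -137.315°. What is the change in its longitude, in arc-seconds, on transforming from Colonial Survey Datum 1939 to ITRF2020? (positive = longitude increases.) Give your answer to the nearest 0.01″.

sin φ = 0.585184, cos φ = 0.810900, sin λ = -0.677967, cos λ = -0.735092.
East component: ΔE = −sin λ·ΔX + cos λ·ΔY = −(-0.677967)(192) + (-0.735092)(146) = 22.85 m.
1° of latitude spans πR/180 = 111125 m; at latitude φ, 1° of longitude spans that × cos φ = 90111.4 m, so Δλ = 22.85 / 90111.4 × 3600 = 0.913″.

Δλ = 0.91″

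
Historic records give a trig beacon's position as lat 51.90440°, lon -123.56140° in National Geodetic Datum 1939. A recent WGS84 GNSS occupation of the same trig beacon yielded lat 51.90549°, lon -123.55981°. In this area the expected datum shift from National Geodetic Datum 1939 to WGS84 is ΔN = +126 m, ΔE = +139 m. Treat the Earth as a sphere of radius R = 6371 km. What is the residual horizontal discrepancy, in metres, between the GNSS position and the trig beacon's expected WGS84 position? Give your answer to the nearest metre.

Observed coordinate differences: Δφ = +0.00109°, Δλ = +0.00159°.
Converting to metres (1° lat = 111195 m, cos φ = 0.616975): observed ΔN = 121.2 m, observed ΔE = 109.1 m.
Subtracting the expected shift leaves a residual of 121.2 − (126) = -4.8 m north and 109.1 − (139) = -29.9 m east.
Residual distance = √((-4.8)² + (-29.9)²) = 30.3 m.

30 m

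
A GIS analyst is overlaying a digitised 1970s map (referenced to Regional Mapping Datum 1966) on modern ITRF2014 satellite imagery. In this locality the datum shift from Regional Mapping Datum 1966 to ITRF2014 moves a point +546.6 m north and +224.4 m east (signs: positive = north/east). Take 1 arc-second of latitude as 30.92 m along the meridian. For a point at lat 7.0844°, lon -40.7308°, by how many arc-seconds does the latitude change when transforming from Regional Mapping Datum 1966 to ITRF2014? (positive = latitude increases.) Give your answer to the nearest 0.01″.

1″ of latitude = 30.92 m, so Δφ = 546.6 / 30.92 = 17.678″.

Δφ = 17.68″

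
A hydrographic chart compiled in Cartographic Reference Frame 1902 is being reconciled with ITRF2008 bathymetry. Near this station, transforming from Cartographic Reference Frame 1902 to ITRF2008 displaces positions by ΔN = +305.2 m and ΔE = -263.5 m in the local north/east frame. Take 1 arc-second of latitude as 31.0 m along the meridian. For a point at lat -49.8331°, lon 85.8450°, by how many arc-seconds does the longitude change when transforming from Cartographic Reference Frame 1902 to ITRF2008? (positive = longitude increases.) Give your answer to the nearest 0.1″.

At latitude -49.8331°, cos φ = 0.645016.
1″ of longitude at this latitude = 31.00 × cos φ = 19.9955 m, so Δλ = -263.5 / 19.9955 = -13.178″.

Δλ = -13.2″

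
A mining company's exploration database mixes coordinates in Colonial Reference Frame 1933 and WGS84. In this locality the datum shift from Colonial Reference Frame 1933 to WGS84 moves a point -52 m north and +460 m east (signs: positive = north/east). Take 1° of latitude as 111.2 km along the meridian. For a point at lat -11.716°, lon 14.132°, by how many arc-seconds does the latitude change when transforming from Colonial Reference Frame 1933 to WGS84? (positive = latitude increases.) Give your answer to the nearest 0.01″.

Δφ = -1.68″

1° of latitude = 111.2 km, so Δφ = -52.0 / 111200 = -0.0004676° = -1.683″.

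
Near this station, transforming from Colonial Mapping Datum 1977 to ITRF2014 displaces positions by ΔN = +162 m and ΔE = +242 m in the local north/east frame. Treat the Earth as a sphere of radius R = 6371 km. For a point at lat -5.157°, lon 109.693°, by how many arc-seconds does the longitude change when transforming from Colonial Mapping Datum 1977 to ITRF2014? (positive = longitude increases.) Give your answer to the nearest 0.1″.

Δλ = 7.9″

At latitude -5.157°, cos φ = 0.995952.
One radian of longitude at latitude φ spans R cos φ, so Δλ = ΔE / (R cos φ) = 242.0 / (6371000 × 0.995952) = 3.8139e-05 rad = 7.867″.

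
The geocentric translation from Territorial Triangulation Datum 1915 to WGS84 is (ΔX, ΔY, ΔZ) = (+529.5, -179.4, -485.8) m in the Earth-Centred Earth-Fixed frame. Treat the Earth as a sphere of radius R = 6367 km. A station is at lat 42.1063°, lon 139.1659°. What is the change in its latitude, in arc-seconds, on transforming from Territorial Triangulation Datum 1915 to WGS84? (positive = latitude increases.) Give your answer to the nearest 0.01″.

sin φ = 0.670508, cos φ = 0.741902, sin λ = 0.653871, cos λ = -0.756606.
North component: ΔN = −sin φ cos λ·ΔX − sin φ sin λ·ΔY + cos φ·ΔZ = −(0.670508)(-0.756606)(529.5) − (0.670508)(0.653871)(-179.4) + (0.741902)(-485.8) = -13.14 m.
1° of latitude spans πR/180 = 111125 m, so Δφ = -13.14 / 111125 × 3600 = -0.426″.

Δφ = -0.43″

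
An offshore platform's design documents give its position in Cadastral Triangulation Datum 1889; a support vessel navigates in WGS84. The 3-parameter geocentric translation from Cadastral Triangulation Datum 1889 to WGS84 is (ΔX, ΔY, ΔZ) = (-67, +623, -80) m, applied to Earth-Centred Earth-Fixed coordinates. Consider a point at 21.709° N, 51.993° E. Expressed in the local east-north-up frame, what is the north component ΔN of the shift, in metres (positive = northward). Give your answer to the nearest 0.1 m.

ΔN = -240.6 m

At φ = 21.709°, λ = 51.993°: sin φ = 0.369893, cos φ = 0.929074, sin λ = 0.787936, cos λ = 0.615758.
ΔN = −sin φ cos λ·ΔX − sin φ sin λ·ΔY + cos φ·ΔZ = −(0.369893)(0.615758)(-67) − (0.369893)(0.787936)(623) + (0.929074)(-80) = -240.64 m.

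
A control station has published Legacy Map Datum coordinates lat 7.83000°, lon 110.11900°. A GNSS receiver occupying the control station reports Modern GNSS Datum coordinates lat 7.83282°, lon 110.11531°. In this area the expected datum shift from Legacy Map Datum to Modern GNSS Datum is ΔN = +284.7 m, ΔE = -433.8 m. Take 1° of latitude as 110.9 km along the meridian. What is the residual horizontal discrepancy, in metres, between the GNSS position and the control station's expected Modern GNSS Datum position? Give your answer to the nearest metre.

40 m

Observed coordinate differences: Δφ = +0.00282°, Δλ = -0.00369°.
Converting to metres (1° lat = 110900 m, cos φ = 0.990677): observed ΔN = 312.7 m, observed ΔE = -405.4 m.
Subtracting the expected shift leaves a residual of 312.7 − (284.7) = 28.0 m north and -405.4 − (-433.8) = 28.4 m east.
Residual distance = √(28.0² + 28.4²) = 39.9 m.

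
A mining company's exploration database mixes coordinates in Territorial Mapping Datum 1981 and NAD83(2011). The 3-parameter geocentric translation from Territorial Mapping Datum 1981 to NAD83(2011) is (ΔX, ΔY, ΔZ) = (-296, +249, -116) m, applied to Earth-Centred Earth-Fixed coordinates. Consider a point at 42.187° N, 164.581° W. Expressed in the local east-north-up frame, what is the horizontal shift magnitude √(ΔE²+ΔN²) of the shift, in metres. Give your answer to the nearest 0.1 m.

The local east axis at (φ, λ) is (−sin λ, cos λ, 0), so ΔE = −sin(-164.581°)·(-296) + cos(-164.581°)·249 = -318.74 m.
The local north axis is (−sin φ cos λ, −sin φ sin λ, cos φ), giving ΔN = -191.625 + 44.459 − 85.951 = -233.12 m.
Horizontal magnitude = √(ΔE² + ΔN²) = √((-318.74)² + (-233.12)²) = 394.89 m.

394.9 m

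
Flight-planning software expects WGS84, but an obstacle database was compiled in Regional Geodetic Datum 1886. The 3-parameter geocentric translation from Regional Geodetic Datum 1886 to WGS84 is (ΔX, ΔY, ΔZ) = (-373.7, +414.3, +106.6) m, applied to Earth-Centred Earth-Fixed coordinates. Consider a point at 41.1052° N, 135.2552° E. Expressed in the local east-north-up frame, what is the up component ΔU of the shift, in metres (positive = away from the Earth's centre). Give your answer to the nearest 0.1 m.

ΔU = 489.8 m

The local up (radial) axis is (cos φ cos λ, cos φ sin λ, sin φ), giving ΔU = 199.995 + 219.757 + 70.083 = 489.84 m.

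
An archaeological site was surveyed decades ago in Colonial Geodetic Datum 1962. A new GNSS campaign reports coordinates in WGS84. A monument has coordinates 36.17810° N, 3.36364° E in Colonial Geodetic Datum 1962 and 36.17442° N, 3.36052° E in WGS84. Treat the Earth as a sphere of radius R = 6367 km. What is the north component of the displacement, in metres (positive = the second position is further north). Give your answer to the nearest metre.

ΔN = -409 m

Δφ = 36.17442° − 36.17810° = -0.00368°; Δλ = 3.36052° − 3.36364° = -0.00312°.
1° along a meridian = πR/180 = 111125 m.
ΔN = Δφ × 111125 = -408.9 m; ΔE = Δλ × 111125 × cos(36.17810°) = -0.00312 × 111125 × 0.807186 = -279.9 m.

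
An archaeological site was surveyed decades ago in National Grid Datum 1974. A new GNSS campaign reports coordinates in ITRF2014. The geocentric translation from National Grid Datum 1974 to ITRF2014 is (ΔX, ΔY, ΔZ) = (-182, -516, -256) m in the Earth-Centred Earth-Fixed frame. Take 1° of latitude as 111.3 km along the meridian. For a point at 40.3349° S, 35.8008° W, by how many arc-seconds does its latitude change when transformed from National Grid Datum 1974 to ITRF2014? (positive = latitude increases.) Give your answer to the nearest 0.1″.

Δφ = -3.1″

sin φ = -0.647254, cos φ = 0.762274, sin λ = -0.584969, cos λ = 0.811056.
North component: ΔN = −sin φ cos λ·ΔX − sin φ sin λ·ΔY + cos φ·ΔZ = −(-0.647254)(0.811056)(-182) − (-0.647254)(-0.584969)(-516) + (0.762274)(-256) = -95.31 m.
1° of latitude spans 111300 m, so Δφ = -95.31 / 111300 × 3600 = -3.083″.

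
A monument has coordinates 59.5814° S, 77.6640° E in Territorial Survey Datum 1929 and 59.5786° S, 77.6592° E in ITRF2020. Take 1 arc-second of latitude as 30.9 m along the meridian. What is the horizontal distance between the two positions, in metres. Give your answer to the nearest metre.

412 m

Δφ = -59.5786° − -59.5814° = +0.0028°; Δλ = 77.6592° − 77.6640° = -0.0048°.
1° of latitude = 3600 × 30.90 = 111240 m.
ΔN = Δφ × 111240 = 311.5 m; ΔE = Δλ × 111240 × cos(-59.5814°) = -0.0048 × 111240 × 0.506314 = -270.3 m.
Distance = √(ΔE² + ΔN²) = √((-270.3)² + 311.5²) = 412.4 m.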